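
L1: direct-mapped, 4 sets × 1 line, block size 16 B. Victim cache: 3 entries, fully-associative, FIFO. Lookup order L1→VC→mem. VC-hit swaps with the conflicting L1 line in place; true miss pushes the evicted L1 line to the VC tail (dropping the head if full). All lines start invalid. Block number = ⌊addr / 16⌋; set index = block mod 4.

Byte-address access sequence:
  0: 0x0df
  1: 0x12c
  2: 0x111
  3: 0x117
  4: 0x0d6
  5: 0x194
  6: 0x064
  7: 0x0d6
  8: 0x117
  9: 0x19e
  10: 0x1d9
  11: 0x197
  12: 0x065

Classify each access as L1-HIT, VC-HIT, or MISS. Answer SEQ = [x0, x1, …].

SEQ = [MISS, MISS, MISS, L1-HIT, VC-HIT, MISS, MISS, VC-HIT, VC-HIT, VC-HIT, MISS, VC-HIT, L1-HIT]

#0 0xdf→b13/s1 MISS; vc=[]
#1 0x12c→b18/s2 MISS; vc=[]
#2 0x111→b17/s1 MISS; vc=[13]
#3 0x117→b17/s1 L1-HIT; vc=[13]
#4 0xd6→b13/s1 VC-HIT; vc=[17]
#5 0x194→b25/s1 MISS; vc=[17,13]
#6 0x64→b6/s2 MISS; vc=[17,13,18]
#7 0xd6→b13/s1 VC-HIT; vc=[17,25,18]
#8 0x117→b17/s1 VC-HIT; vc=[13,25,18]
#9 0x19e→b25/s1 VC-HIT; vc=[13,17,18]
#10 0x1d9→b29/s1 MISS; vc=[17,18,25]
#11 0x197→b25/s1 VC-HIT; vc=[17,18,29]
#12 0x65→b6/s2 L1-HIT; vc=[17,18,29]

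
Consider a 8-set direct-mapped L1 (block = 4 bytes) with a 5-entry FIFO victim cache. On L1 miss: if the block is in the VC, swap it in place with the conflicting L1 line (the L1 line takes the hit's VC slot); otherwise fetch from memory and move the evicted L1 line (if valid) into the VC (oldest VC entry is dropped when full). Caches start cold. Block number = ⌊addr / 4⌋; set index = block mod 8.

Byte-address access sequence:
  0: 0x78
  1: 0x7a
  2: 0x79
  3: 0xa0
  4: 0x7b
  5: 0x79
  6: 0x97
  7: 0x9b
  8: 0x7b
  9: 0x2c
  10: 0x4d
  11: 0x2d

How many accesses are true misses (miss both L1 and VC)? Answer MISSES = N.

#0 0x78→b30/s6 MISS; vc=[]
#1 0x7a→b30/s6 L1-HIT; vc=[]
#2 0x79→b30/s6 L1-HIT; vc=[]
#3 0xa0→b40/s0 MISS; vc=[]
#4 0x7b→b30/s6 L1-HIT; vc=[]
#5 0x79→b30/s6 L1-HIT; vc=[]
#6 0x97→b37/s5 MISS; vc=[]
#7 0x9b→b38/s6 MISS; vc=[30]
#8 0x7b→b30/s6 VC-HIT; vc=[38]
#9 0x2c→b11/s3 MISS; vc=[38]
#10 0x4d→b19/s3 MISS; vc=[38,11]
#11 0x2d→b11/s3 VC-HIT; vc=[38,19]

MISSES = 6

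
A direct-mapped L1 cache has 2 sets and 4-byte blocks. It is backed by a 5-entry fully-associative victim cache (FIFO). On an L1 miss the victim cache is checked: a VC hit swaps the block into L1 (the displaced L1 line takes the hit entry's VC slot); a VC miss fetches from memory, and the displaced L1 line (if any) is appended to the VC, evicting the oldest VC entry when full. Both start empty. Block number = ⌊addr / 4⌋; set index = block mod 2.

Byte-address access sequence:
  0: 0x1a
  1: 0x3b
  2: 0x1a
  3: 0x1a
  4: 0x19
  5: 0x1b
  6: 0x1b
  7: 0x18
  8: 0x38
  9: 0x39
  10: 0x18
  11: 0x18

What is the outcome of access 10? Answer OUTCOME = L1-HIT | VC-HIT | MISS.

0: 0x1a (blk 6, set 0) → MISS  vc=[]
1: 0x3b (blk 14, set 0) → MISS  vc=[6]
2: 0x1a (blk 6, set 0) → VC-HIT  vc=[14]
3: 0x1a (blk 6, set 0) → L1-HIT  vc=[14]
4: 0x19 (blk 6, set 0) → L1-HIT  vc=[14]
5: 0x1b (blk 6, set 0) → L1-HIT  vc=[14]
6: 0x1b (blk 6, set 0) → L1-HIT  vc=[14]
7: 0x18 (blk 6, set 0) → L1-HIT  vc=[14]
8: 0x38 (blk 14, set 0) → VC-HIT  vc=[6]
9: 0x39 (blk 14, set 0) → L1-HIT  vc=[6]
10: 0x18 (blk 6, set 0) → VC-HIT  vc=[14]
11: 0x18 (blk 6, set 0) → L1-HIT  vc=[14]

OUTCOME = VC-HIT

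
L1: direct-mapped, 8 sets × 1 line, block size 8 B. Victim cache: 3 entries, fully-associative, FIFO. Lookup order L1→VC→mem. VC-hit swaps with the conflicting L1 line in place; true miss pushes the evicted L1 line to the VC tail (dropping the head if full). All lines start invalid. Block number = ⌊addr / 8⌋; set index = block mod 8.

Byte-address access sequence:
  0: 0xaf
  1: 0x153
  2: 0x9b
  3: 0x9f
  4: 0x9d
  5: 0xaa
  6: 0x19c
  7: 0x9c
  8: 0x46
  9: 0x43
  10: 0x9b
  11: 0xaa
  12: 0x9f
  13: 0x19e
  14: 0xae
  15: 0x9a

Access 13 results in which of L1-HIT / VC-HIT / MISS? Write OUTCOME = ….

OUTCOME = VC-HIT

0: 0xaf (blk 21, set 5) → MISS  vc=[]
1: 0x153 (blk 42, set 2) → MISS  vc=[]
2: 0x9b (blk 19, set 3) → MISS  vc=[]
3: 0x9f (blk 19, set 3) → L1-HIT  vc=[]
4: 0x9d (blk 19, set 3) → L1-HIT  vc=[]
5: 0xaa (blk 21, set 5) → L1-HIT  vc=[]
6: 0x19c (blk 51, set 3) → MISS  vc=[19]
7: 0x9c (blk 19, set 3) → VC-HIT  vc=[51]
8: 0x46 (blk 8, set 0) → MISS  vc=[51]
9: 0x43 (blk 8, set 0) → L1-HIT  vc=[51]
10: 0x9b (blk 19, set 3) → L1-HIT  vc=[51]
11: 0xaa (blk 21, set 5) → L1-HIT  vc=[51]
12: 0x9f (blk 19, set 3) → L1-HIT  vc=[51]
13: 0x19e (blk 51, set 3) → VC-HIT  vc=[19]
14: 0xae (blk 21, set 5) → L1-HIT  vc=[19]
15: 0x9a (blk 19, set 3) → VC-HIT  vc=[51]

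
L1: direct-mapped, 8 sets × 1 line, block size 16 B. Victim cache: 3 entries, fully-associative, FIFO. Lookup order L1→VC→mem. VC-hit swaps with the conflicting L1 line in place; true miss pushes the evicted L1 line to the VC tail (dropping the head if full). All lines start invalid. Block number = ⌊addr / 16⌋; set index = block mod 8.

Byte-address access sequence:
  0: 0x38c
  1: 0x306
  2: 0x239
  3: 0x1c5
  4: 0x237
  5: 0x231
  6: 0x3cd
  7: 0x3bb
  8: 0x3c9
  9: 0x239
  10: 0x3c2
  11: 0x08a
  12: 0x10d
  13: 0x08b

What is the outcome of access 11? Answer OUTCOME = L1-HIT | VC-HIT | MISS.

OUTCOME = MISS

0: 0x38c (blk 56, set 0) → MISS  vc=[]
1: 0x306 (blk 48, set 0) → MISS  vc=[56]
2: 0x239 (blk 35, set 3) → MISS  vc=[56]
3: 0x1c5 (blk 28, set 4) → MISS  vc=[56]
4: 0x237 (blk 35, set 3) → L1-HIT  vc=[56]
5: 0x231 (blk 35, set 3) → L1-HIT  vc=[56]
6: 0x3cd (blk 60, set 4) → MISS  vc=[56, 28]
7: 0x3bb (blk 59, set 3) → MISS  vc=[56, 28, 35]
8: 0x3c9 (blk 60, set 4) → L1-HIT  vc=[56, 28, 35]
9: 0x239 (blk 35, set 3) → VC-HIT  vc=[56, 28, 59]
10: 0x3c2 (blk 60, set 4) → L1-HIT  vc=[56, 28, 59]
11: 0x8a (blk 8, set 0) → MISS  vc=[28, 59, 48]
12: 0x10d (blk 16, set 0) → MISS  vc=[59, 48, 8]
13: 0x8b (blk 8, set 0) → VC-HIT  vc=[59, 48, 16]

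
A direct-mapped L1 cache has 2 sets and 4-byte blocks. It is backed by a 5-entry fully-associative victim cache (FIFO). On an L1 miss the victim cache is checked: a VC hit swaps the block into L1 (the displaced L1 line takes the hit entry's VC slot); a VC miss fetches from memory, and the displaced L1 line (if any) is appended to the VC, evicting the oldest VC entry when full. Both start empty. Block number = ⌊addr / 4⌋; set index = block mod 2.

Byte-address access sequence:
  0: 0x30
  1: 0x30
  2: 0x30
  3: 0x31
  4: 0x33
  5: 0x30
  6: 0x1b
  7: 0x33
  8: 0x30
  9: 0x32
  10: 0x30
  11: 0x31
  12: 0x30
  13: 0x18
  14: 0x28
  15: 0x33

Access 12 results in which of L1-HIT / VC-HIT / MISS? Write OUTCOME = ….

OUTCOME = L1-HIT

0: 0x30 (blk 12, set 0) → MISS  vc=[]
1: 0x30 (blk 12, set 0) → L1-HIT  vc=[]
2: 0x30 (blk 12, set 0) → L1-HIT  vc=[]
3: 0x31 (blk 12, set 0) → L1-HIT  vc=[]
4: 0x33 (blk 12, set 0) → L1-HIT  vc=[]
5: 0x30 (blk 12, set 0) → L1-HIT  vc=[]
6: 0x1b (blk 6, set 0) → MISS  vc=[12]
7: 0x33 (blk 12, set 0) → VC-HIT  vc=[6]
8: 0x30 (blk 12, set 0) → L1-HIT  vc=[6]
9: 0x32 (blk 12, set 0) → L1-HIT  vc=[6]
10: 0x30 (blk 12, set 0) → L1-HIT  vc=[6]
11: 0x31 (blk 12, set 0) → L1-HIT  vc=[6]
12: 0x30 (blk 12, set 0) → L1-HIT  vc=[6]
13: 0x18 (blk 6, set 0) → VC-HIT  vc=[12]
14: 0x28 (blk 10, set 0) → MISS  vc=[12, 6]
15: 0x33 (blk 12, set 0) → VC-HIT  vc=[10, 6]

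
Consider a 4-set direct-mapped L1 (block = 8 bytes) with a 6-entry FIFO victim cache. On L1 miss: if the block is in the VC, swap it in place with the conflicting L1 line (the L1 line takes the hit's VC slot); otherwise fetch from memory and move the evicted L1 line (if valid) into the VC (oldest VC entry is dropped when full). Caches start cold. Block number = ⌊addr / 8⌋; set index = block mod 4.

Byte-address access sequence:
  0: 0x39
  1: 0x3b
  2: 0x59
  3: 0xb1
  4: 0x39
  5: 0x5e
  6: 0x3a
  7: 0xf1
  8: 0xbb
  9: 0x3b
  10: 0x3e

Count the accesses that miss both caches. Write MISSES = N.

  [0] addr=0x39 blk=7 s=3: MISS | VC []
  [1] addr=0x3b blk=7 s=3: L1-HIT | VC []
  [2] addr=0x59 blk=11 s=3: MISS | VC [7]
  [3] addr=0xb1 blk=22 s=2: MISS | VC [7]
  [4] addr=0x39 blk=7 s=3: VC-HIT | VC [11]
  [5] addr=0x5e blk=11 s=3: VC-HIT | VC [7]
  [6] addr=0x3a blk=7 s=3: VC-HIT | VC [11]
  [7] addr=0xf1 blk=30 s=2: MISS | VC [11, 22]
  [8] addr=0xbb blk=23 s=3: MISS | VC [11, 22, 7]
  [9] addr=0x3b blk=7 s=3: VC-HIT | VC [11, 22, 23]
  [10] addr=0x3e blk=7 s=3: L1-HIT | VC [11, 22, 23]

MISSES = 5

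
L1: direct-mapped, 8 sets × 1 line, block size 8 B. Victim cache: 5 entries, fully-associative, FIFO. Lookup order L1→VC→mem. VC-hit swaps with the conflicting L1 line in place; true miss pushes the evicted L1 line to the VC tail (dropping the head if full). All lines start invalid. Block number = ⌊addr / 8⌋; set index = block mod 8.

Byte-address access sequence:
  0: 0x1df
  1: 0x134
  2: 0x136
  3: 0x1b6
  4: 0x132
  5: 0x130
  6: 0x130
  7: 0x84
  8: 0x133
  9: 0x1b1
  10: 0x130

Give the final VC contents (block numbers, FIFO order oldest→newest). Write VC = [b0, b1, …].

  [0] addr=0x1df blk=59 s=3: MISS | VC []
  [1] addr=0x134 blk=38 s=6: MISS | VC []
  [2] addr=0x136 blk=38 s=6: L1-HIT | VC []
  [3] addr=0x1b6 blk=54 s=6: MISS | VC [38]
  [4] addr=0x132 blk=38 s=6: VC-HIT | VC [54]
  [5] addr=0x130 blk=38 s=6: L1-HIT | VC [54]
  [6] addr=0x130 blk=38 s=6: L1-HIT | VC [54]
  [7] addr=0x84 blk=16 s=0: MISS | VC [54]
  [8] addr=0x133 blk=38 s=6: L1-HIT | VC [54]
  [9] addr=0x1b1 blk=54 s=6: VC-HIT | VC [38]
  [10] addr=0x130 blk=38 s=6: VC-HIT | VC [54]

VC = [54]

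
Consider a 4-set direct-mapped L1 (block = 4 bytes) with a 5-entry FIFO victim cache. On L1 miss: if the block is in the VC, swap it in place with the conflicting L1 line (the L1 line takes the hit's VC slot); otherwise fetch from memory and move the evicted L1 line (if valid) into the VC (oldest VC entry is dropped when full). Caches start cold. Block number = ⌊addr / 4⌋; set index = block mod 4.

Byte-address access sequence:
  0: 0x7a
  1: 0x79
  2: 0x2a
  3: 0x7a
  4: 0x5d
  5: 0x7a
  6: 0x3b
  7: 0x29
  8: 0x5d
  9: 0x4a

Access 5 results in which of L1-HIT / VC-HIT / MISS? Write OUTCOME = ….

#0 0x7a→b30/s2 MISS; vc=[]
#1 0x79→b30/s2 L1-HIT; vc=[]
#2 0x2a→b10/s2 MISS; vc=[30]
#3 0x7a→b30/s2 VC-HIT; vc=[10]
#4 0x5d→b23/s3 MISS; vc=[10]
#5 0x7a→b30/s2 L1-HIT; vc=[10]
#6 0x3b→b14/s2 MISS; vc=[10,30]
#7 0x29→b10/s2 VC-HIT; vc=[14,30]
#8 0x5d→b23/s3 L1-HIT; vc=[14,30]
#9 0x4a→b18/s2 MISS; vc=[14,30,10]

OUTCOME = L1-HIT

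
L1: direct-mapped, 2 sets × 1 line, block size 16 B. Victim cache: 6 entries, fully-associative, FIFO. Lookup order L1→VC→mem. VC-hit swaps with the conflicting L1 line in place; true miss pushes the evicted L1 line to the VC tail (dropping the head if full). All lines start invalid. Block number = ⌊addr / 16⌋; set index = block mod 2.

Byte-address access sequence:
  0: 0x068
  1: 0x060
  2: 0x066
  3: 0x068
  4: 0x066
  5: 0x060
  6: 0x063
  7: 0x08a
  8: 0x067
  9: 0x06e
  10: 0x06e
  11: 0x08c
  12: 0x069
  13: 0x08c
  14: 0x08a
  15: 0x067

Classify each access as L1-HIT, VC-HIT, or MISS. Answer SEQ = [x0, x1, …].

SEQ = [MISS, L1-HIT, L1-HIT, L1-HIT, L1-HIT, L1-HIT, L1-HIT, MISS, VC-HIT, L1-HIT, L1-HIT, VC-HIT, VC-HIT, VC-HIT, L1-HIT, VC-HIT]

  [0] addr=0x68 blk=6 s=0: MISS | VC []
  [1] addr=0x60 blk=6 s=0: L1-HIT | VC []
  [2] addr=0x66 blk=6 s=0: L1-HIT | VC []
  [3] addr=0x68 blk=6 s=0: L1-HIT | VC []
  [4] addr=0x66 blk=6 s=0: L1-HIT | VC []
  [5] addr=0x60 blk=6 s=0: L1-HIT | VC []
  [6] addr=0x63 blk=6 s=0: L1-HIT | VC []
  [7] addr=0x8a blk=8 s=0: MISS | VC [6]
  [8] addr=0x67 blk=6 s=0: VC-HIT | VC [8]
  [9] addr=0x6e blk=6 s=0: L1-HIT | VC [8]
  [10] addr=0x6e blk=6 s=0: L1-HIT | VC [8]
  [11] addr=0x8c blk=8 s=0: VC-HIT | VC [6]
  [12] addr=0x69 blk=6 s=0: VC-HIT | VC [8]
  [13] addr=0x8c blk=8 s=0: VC-HIT | VC [6]
  [14] addr=0x8a blk=8 s=0: L1-HIT | VC [6]
  [15] addr=0x67 blk=6 s=0: VC-HIT | VC [8]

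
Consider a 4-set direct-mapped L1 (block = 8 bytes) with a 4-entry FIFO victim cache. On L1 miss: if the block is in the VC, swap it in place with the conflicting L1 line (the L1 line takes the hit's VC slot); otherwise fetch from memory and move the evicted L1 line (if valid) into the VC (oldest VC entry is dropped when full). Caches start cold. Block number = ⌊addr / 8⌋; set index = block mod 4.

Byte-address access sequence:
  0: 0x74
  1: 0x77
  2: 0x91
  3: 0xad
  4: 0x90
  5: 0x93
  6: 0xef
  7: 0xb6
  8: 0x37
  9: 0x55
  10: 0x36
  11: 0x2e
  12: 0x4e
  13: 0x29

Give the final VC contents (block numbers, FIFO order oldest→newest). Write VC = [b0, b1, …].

VC = [22, 10, 29, 9]

#0 0x74→b14/s2 MISS; vc=[]
#1 0x77→b14/s2 L1-HIT; vc=[]
#2 0x91→b18/s2 MISS; vc=[14]
#3 0xad→b21/s1 MISS; vc=[14]
#4 0x90→b18/s2 L1-HIT; vc=[14]
#5 0x93→b18/s2 L1-HIT; vc=[14]
#6 0xef→b29/s1 MISS; vc=[14,21]
#7 0xb6→b22/s2 MISS; vc=[14,21,18]
#8 0x37→b6/s2 MISS; vc=[14,21,18,22]
#9 0x55→b10/s2 MISS; vc=[21,18,22,6]
#10 0x36→b6/s2 VC-HIT; vc=[21,18,22,10]
#11 0x2e→b5/s1 MISS; vc=[18,22,10,29]
#12 0x4e→b9/s1 MISS; vc=[22,10,29,5]
#13 0x29→b5/s1 VC-HIT; vc=[22,10,29,9]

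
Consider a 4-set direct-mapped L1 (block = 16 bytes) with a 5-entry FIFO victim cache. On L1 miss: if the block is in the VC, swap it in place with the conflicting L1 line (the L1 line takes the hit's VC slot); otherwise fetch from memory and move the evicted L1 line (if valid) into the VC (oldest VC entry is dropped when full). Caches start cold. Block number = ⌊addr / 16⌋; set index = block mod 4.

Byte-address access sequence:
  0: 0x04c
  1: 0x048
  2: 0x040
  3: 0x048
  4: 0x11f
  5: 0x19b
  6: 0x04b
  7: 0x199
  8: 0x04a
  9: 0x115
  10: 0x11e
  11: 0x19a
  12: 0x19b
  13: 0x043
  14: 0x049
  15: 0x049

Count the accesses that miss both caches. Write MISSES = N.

  [0] addr=0x4c blk=4 s=0: MISS | VC []
  [1] addr=0x48 blk=4 s=0: L1-HIT | VC []
  [2] addr=0x40 blk=4 s=0: L1-HIT | VC []
  [3] addr=0x48 blk=4 s=0: L1-HIT | VC []
  [4] addr=0x11f blk=17 s=1: MISS | VC []
  [5] addr=0x19b blk=25 s=1: MISS | VC [17]
  [6] addr=0x4b blk=4 s=0: L1-HIT | VC [17]
  [7] addr=0x199 blk=25 s=1: L1-HIT | VC [17]
  [8] addr=0x4a blk=4 s=0: L1-HIT | VC [17]
  [9] addr=0x115 blk=17 s=1: VC-HIT | VC [25]
  [10] addr=0x11e blk=17 s=1: L1-HIT | VC [25]
  [11] addr=0x19a blk=25 s=1: VC-HIT | VC [17]
  [12] addr=0x19b blk=25 s=1: L1-HIT | VC [17]
  [13] addr=0x43 blk=4 s=0: L1-HIT | VC [17]
  [14] addr=0x49 blk=4 s=0: L1-HIT | VC [17]
  [15] addr=0x49 blk=4 s=0: L1-HIT | VC [17]

MISSES = 3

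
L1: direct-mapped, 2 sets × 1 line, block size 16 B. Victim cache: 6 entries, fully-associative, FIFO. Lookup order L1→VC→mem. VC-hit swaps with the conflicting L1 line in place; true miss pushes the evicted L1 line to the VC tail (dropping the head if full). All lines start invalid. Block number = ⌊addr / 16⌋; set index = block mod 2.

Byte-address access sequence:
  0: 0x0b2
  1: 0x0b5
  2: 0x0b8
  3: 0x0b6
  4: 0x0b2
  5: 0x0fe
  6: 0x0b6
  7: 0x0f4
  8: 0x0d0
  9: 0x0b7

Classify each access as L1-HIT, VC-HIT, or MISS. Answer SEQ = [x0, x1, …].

SEQ = [MISS, L1-HIT, L1-HIT, L1-HIT, L1-HIT, MISS, VC-HIT, VC-HIT, MISS, VC-HIT]

  [0] addr=0xb2 blk=11 s=1: MISS | VC []
  [1] addr=0xb5 blk=11 s=1: L1-HIT | VC []
  [2] addr=0xb8 blk=11 s=1: L1-HIT | VC []
  [3] addr=0xb6 blk=11 s=1: L1-HIT | VC []
  [4] addr=0xb2 blk=11 s=1: L1-HIT | VC []
  [5] addr=0xfe blk=15 s=1: MISS | VC [11]
  [6] addr=0xb6 blk=11 s=1: VC-HIT | VC [15]
  [7] addr=0xf4 blk=15 s=1: VC-HIT | VC [11]
  [8] addr=0xd0 blk=13 s=1: MISS | VC [11, 15]
  [9] addr=0xb7 blk=11 s=1: VC-HIT | VC [13, 15]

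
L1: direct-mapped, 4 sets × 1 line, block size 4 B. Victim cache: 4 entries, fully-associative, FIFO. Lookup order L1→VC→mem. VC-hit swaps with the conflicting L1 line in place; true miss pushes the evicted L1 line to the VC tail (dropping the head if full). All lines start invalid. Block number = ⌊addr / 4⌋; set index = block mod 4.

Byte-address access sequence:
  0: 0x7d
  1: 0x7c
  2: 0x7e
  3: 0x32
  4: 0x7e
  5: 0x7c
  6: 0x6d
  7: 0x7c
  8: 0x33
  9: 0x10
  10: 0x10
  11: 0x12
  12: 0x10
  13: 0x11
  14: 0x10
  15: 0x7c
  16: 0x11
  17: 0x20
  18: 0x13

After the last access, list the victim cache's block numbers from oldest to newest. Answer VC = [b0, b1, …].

0: 0x7d (blk 31, set 3) → MISS  vc=[]
1: 0x7c (blk 31, set 3) → L1-HIT  vc=[]
2: 0x7e (blk 31, set 3) → L1-HIT  vc=[]
3: 0x32 (blk 12, set 0) → MISS  vc=[]
4: 0x7e (blk 31, set 3) → L1-HIT  vc=[]
5: 0x7c (blk 31, set 3) → L1-HIT  vc=[]
6: 0x6d (blk 27, set 3) → MISS  vc=[31]
7: 0x7c (blk 31, set 3) → VC-HIT  vc=[27]
8: 0x33 (blk 12, set 0) → L1-HIT  vc=[27]
9: 0x10 (blk 4, set 0) → MISS  vc=[27, 12]
10: 0x10 (blk 4, set 0) → L1-HIT  vc=[27, 12]
11: 0x12 (blk 4, set 0) → L1-HIT  vc=[27, 12]
12: 0x10 (blk 4, set 0) → L1-HIT  vc=[27, 12]
13: 0x11 (blk 4, set 0) → L1-HIT  vc=[27, 12]
14: 0x10 (blk 4, set 0) → L1-HIT  vc=[27, 12]
15: 0x7c (blk 31, set 3) → L1-HIT  vc=[27, 12]
16: 0x11 (blk 4, set 0) → L1-HIT  vc=[27, 12]
17: 0x20 (blk 8, set 0) → MISS  vc=[27, 12, 4]
18: 0x13 (blk 4, set 0) → VC-HIT  vc=[27, 12, 8]

VC = [27, 12, 8]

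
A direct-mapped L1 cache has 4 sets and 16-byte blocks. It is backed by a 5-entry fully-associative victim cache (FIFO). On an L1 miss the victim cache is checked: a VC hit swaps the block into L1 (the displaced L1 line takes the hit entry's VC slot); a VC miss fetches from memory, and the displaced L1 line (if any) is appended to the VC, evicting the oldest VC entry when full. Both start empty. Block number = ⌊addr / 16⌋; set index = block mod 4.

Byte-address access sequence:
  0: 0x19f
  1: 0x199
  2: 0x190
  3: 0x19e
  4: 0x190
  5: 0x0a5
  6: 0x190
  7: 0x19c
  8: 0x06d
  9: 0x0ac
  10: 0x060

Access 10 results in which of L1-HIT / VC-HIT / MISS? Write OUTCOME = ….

OUTCOME = VC-HIT

  [0] addr=0x19f blk=25 s=1: MISS | VC []
  [1] addr=0x199 blk=25 s=1: L1-HIT | VC []
  [2] addr=0x190 blk=25 s=1: L1-HIT | VC []
  [3] addr=0x19e blk=25 s=1: L1-HIT | VC []
  [4] addr=0x190 blk=25 s=1: L1-HIT | VC []
  [5] addr=0xa5 blk=10 s=2: MISS | VC []
  [6] addr=0x190 blk=25 s=1: L1-HIT | VC []
  [7] addr=0x19c blk=25 s=1: L1-HIT | VC []
  [8] addr=0x6d blk=6 s=2: MISS | VC [10]
  [9] addr=0xac blk=10 s=2: VC-HIT | VC [6]
  [10] addr=0x60 blk=6 s=2: VC-HIT | VC [10]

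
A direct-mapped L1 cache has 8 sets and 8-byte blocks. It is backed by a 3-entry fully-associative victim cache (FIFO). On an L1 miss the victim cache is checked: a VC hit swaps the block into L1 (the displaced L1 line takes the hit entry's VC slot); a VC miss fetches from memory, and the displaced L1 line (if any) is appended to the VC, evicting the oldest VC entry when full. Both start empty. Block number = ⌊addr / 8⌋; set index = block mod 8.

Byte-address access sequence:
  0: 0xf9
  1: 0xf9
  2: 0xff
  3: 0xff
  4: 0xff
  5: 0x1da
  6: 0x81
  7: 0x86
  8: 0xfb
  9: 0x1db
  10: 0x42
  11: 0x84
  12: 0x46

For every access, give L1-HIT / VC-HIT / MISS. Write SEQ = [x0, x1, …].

SEQ = [MISS, L1-HIT, L1-HIT, L1-HIT, L1-HIT, MISS, MISS, L1-HIT, L1-HIT, L1-HIT, MISS, VC-HIT, VC-HIT]

#0 0xf9→b31/s7 MISS; vc=[]
#1 0xf9→b31/s7 L1-HIT; vc=[]
#2 0xff→b31/s7 L1-HIT; vc=[]
#3 0xff→b31/s7 L1-HIT; vc=[]
#4 0xff→b31/s7 L1-HIT; vc=[]
#5 0x1da→b59/s3 MISS; vc=[]
#6 0x81→b16/s0 MISS; vc=[]
#7 0x86→b16/s0 L1-HIT; vc=[]
#8 0xfb→b31/s7 L1-HIT; vc=[]
#9 0x1db→b59/s3 L1-HIT; vc=[]
#10 0x42→b8/s0 MISS; vc=[16]
#11 0x84→b16/s0 VC-HIT; vc=[8]
#12 0x46→b8/s0 VC-HIT; vc=[16]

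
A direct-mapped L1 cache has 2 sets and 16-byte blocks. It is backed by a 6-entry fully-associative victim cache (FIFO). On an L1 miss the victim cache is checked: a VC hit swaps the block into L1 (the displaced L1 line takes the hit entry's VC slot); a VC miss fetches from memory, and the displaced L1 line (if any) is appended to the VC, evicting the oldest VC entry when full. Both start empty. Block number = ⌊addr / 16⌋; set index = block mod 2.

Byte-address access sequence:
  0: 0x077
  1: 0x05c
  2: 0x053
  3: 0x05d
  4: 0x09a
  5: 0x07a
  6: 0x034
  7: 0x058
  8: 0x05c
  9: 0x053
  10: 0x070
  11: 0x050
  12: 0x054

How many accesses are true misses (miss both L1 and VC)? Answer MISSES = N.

#0 0x77→b7/s1 MISS; vc=[]
#1 0x5c→b5/s1 MISS; vc=[7]
#2 0x53→b5/s1 L1-HIT; vc=[7]
#3 0x5d→b5/s1 L1-HIT; vc=[7]
#4 0x9a→b9/s1 MISS; vc=[7,5]
#5 0x7a→b7/s1 VC-HIT; vc=[9,5]
#6 0x34→b3/s1 MISS; vc=[9,5,7]
#7 0x58→b5/s1 VC-HIT; vc=[9,3,7]
#8 0x5c→b5/s1 L1-HIT; vc=[9,3,7]
#9 0x53→b5/s1 L1-HIT; vc=[9,3,7]
#10 0x70→b7/s1 VC-HIT; vc=[9,3,5]
#11 0x50→b5/s1 VC-HIT; vc=[9,3,7]
#12 0x54→b5/s1 L1-HIT; vc=[9,3,7]

MISSES = 4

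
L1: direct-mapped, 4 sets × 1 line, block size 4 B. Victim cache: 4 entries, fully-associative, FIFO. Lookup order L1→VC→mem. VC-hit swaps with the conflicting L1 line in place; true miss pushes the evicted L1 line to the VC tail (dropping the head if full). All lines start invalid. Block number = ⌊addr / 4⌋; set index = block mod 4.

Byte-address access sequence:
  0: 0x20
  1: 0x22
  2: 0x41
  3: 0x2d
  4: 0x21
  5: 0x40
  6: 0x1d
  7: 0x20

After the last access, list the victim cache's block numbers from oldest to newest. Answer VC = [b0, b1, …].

#0 0x20→b8/s0 MISS; vc=[]
#1 0x22→b8/s0 L1-HIT; vc=[]
#2 0x41→b16/s0 MISS; vc=[8]
#3 0x2d→b11/s3 MISS; vc=[8]
#4 0x21→b8/s0 VC-HIT; vc=[16]
#5 0x40→b16/s0 VC-HIT; vc=[8]
#6 0x1d→b7/s3 MISS; vc=[8,11]
#7 0x20→b8/s0 VC-HIT; vc=[16,11]

VC = [16, 11]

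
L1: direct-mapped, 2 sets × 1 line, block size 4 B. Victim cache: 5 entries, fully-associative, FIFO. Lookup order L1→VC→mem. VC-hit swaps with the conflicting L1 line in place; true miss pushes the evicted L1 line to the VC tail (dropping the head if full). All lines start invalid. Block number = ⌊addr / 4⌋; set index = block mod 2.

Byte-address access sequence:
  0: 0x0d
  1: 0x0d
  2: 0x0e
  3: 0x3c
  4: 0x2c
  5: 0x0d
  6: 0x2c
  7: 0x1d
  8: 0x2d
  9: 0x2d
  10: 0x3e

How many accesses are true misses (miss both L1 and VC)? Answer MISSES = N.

MISSES = 4

0: 0xd (blk 3, set 1) → MISS  vc=[]
1: 0xd (blk 3, set 1) → L1-HIT  vc=[]
2: 0xe (blk 3, set 1) → L1-HIT  vc=[]
3: 0x3c (blk 15, set 1) → MISS  vc=[3]
4: 0x2c (blk 11, set 1) → MISS  vc=[3, 15]
5: 0xd (blk 3, set 1) → VC-HIT  vc=[11, 15]
6: 0x2c (blk 11, set 1) → VC-HIT  vc=[3, 15]
7: 0x1d (blk 7, set 1) → MISS  vc=[3, 15, 11]
8: 0x2d (blk 11, set 1) → VC-HIT  vc=[3, 15, 7]
9: 0x2d (blk 11, set 1) → L1-HIT  vc=[3, 15, 7]
10: 0x3e (blk 15, set 1) → VC-HIT  vc=[3, 11, 7]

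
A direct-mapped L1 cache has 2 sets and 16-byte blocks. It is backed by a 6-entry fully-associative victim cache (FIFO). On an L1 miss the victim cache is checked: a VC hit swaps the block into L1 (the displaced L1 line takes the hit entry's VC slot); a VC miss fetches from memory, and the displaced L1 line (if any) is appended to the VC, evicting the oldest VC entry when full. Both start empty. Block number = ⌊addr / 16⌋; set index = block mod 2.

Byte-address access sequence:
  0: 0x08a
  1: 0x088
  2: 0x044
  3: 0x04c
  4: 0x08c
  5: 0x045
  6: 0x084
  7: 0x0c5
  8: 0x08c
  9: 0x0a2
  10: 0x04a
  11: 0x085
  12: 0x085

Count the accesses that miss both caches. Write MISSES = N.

#0 0x8a→b8/s0 MISS; vc=[]
#1 0x88→b8/s0 L1-HIT; vc=[]
#2 0x44→b4/s0 MISS; vc=[8]
#3 0x4c→b4/s0 L1-HIT; vc=[8]
#4 0x8c→b8/s0 VC-HIT; vc=[4]
#5 0x45→b4/s0 VC-HIT; vc=[8]
#6 0x84→b8/s0 VC-HIT; vc=[4]
#7 0xc5→b12/s0 MISS; vc=[4,8]
#8 0x8c→b8/s0 VC-HIT; vc=[4,12]
#9 0xa2→b10/s0 MISS; vc=[4,12,8]
#10 0x4a→b4/s0 VC-HIT; vc=[10,12,8]
#11 0x85→b8/s0 VC-HIT; vc=[10,12,4]
#12 0x85→b8/s0 L1-HIT; vc=[10,12,4]

MISSES = 4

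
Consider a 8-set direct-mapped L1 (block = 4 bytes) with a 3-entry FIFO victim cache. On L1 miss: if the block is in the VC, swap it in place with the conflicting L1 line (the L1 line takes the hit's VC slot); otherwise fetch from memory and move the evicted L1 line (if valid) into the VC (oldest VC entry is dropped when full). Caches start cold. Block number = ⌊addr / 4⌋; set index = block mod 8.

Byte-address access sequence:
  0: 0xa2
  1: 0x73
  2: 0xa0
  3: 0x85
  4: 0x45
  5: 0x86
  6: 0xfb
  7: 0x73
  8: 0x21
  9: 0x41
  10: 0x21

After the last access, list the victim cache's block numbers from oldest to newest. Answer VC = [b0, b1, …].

#0 0xa2→b40/s0 MISS; vc=[]
#1 0x73→b28/s4 MISS; vc=[]
#2 0xa0→b40/s0 L1-HIT; vc=[]
#3 0x85→b33/s1 MISS; vc=[]
#4 0x45→b17/s1 MISS; vc=[33]
#5 0x86→b33/s1 VC-HIT; vc=[17]
#6 0xfb→b62/s6 MISS; vc=[17]
#7 0x73→b28/s4 L1-HIT; vc=[17]
#8 0x21→b8/s0 MISS; vc=[17,40]
#9 0x41→b16/s0 MISS; vc=[17,40,8]
#10 0x21→b8/s0 VC-HIT; vc=[17,40,16]

VC = [17, 40, 16]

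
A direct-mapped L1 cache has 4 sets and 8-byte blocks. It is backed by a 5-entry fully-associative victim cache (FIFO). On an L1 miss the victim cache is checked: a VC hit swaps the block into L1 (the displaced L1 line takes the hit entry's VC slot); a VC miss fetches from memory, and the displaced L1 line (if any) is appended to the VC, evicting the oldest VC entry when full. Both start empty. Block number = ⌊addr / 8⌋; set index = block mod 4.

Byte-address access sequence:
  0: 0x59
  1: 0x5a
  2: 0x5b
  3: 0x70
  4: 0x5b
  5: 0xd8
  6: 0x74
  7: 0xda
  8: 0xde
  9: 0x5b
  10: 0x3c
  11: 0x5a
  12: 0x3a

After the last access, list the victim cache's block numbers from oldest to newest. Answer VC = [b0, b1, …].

VC = [27, 11]

#0 0x59→b11/s3 MISS; vc=[]
#1 0x5a→b11/s3 L1-HIT; vc=[]
#2 0x5b→b11/s3 L1-HIT; vc=[]
#3 0x70→b14/s2 MISS; vc=[]
#4 0x5b→b11/s3 L1-HIT; vc=[]
#5 0xd8→b27/s3 MISS; vc=[11]
#6 0x74→b14/s2 L1-HIT; vc=[11]
#7 0xda→b27/s3 L1-HIT; vc=[11]
#8 0xde→b27/s3 L1-HIT; vc=[11]
#9 0x5b→b11/s3 VC-HIT; vc=[27]
#10 0x3c→b7/s3 MISS; vc=[27,11]
#11 0x5a→b11/s3 VC-HIT; vc=[27,7]
#12 0x3a→b7/s3 VC-HIT; vc=[27,11]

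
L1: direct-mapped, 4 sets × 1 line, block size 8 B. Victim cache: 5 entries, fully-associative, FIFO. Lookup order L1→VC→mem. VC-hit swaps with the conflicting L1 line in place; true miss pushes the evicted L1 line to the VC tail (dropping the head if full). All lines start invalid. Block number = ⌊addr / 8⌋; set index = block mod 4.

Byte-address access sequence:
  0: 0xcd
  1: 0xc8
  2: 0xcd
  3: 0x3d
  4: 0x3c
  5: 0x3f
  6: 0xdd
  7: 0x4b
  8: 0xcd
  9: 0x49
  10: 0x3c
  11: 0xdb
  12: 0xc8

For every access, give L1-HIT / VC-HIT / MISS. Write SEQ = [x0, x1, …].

SEQ = [MISS, L1-HIT, L1-HIT, MISS, L1-HIT, L1-HIT, MISS, MISS, VC-HIT, VC-HIT, VC-HIT, VC-HIT, VC-HIT]

#0 0xcd→b25/s1 MISS; vc=[]
#1 0xc8→b25/s1 L1-HIT; vc=[]
#2 0xcd→b25/s1 L1-HIT; vc=[]
#3 0x3d→b7/s3 MISS; vc=[]
#4 0x3c→b7/s3 L1-HIT; vc=[]
#5 0x3f→b7/s3 L1-HIT; vc=[]
#6 0xdd→b27/s3 MISS; vc=[7]
#7 0x4b→b9/s1 MISS; vc=[7,25]
#8 0xcd→b25/s1 VC-HIT; vc=[7,9]
#9 0x49→b9/s1 VC-HIT; vc=[7,25]
#10 0x3c→b7/s3 VC-HIT; vc=[27,25]
#11 0xdb→b27/s3 VC-HIT; vc=[7,25]
#12 0xc8→b25/s1 VC-HIT; vc=[7,9]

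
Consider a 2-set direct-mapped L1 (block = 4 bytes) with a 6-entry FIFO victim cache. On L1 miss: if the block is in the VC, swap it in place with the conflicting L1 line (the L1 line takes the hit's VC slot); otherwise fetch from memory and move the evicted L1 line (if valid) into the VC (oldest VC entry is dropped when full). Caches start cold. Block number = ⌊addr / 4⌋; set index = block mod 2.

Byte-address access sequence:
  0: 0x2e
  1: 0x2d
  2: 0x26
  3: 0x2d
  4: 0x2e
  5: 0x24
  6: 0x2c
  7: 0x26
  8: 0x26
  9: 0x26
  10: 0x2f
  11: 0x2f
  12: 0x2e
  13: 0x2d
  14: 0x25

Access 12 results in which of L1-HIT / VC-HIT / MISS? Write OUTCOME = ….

  [0] addr=0x2e blk=11 s=1: MISS | VC []
  [1] addr=0x2d blk=11 s=1: L1-HIT | VC []
  [2] addr=0x26 blk=9 s=1: MISS | VC [11]
  [3] addr=0x2d blk=11 s=1: VC-HIT | VC [9]
  [4] addr=0x2e blk=11 s=1: L1-HIT | VC [9]
  [5] addr=0x24 blk=9 s=1: VC-HIT | VC [11]
  [6] addr=0x2c blk=11 s=1: VC-HIT | VC [9]
  [7] addr=0x26 blk=9 s=1: VC-HIT | VC [11]
  [8] addr=0x26 blk=9 s=1: L1-HIT | VC [11]
  [9] addr=0x26 blk=9 s=1: L1-HIT | VC [11]
  [10] addr=0x2f blk=11 s=1: VC-HIT | VC [9]
  [11] addr=0x2f blk=11 s=1: L1-HIT | VC [9]
  [12] addr=0x2e blk=11 s=1: L1-HIT | VC [9]
  [13] addr=0x2d blk=11 s=1: L1-HIT | VC [9]
  [14] addr=0x25 blk=9 s=1: VC-HIT | VC [11]

OUTCOME = L1-HIT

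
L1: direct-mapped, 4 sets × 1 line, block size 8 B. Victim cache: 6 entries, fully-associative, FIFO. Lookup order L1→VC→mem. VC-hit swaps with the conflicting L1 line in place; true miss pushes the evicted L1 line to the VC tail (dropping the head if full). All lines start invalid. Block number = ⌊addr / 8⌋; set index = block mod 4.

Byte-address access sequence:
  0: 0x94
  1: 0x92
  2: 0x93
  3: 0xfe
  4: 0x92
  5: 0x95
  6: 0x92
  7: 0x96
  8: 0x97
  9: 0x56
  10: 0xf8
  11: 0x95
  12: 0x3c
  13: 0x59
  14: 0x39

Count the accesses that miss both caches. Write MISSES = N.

  [0] addr=0x94 blk=18 s=2: MISS | VC []
  [1] addr=0x92 blk=18 s=2: L1-HIT | VC []
  [2] addr=0x93 blk=18 s=2: L1-HIT | VC []
  [3] addr=0xfe blk=31 s=3: MISS | VC []
  [4] addr=0x92 blk=18 s=2: L1-HIT | VC []
  [5] addr=0x95 blk=18 s=2: L1-HIT | VC []
  [6] addr=0x92 blk=18 s=2: L1-HIT | VC []
  [7] addr=0x96 blk=18 s=2: L1-HIT | VC []
  [8] addr=0x97 blk=18 s=2: L1-HIT | VC []
  [9] addr=0x56 blk=10 s=2: MISS | VC [18]
  [10] addr=0xf8 blk=31 s=3: L1-HIT | VC [18]
  [11] addr=0x95 blk=18 s=2: VC-HIT | VC [10]
  [12] addr=0x3c blk=7 s=3: MISS | VC [10, 31]
  [13] addr=0x59 blk=11 s=3: MISS | VC [10, 31, 7]
  [14] addr=0x39 blk=7 s=3: VC-HIT | VC [10, 31, 11]

MISSES = 5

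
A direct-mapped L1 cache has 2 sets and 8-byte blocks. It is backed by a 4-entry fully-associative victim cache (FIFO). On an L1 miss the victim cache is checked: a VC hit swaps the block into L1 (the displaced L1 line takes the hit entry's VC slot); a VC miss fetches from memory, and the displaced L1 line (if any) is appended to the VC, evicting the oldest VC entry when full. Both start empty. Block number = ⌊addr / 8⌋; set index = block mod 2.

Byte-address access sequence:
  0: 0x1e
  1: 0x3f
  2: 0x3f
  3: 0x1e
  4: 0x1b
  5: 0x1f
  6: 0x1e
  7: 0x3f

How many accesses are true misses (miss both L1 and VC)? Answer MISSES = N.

  [0] addr=0x1e blk=3 s=1: MISS | VC []
  [1] addr=0x3f blk=7 s=1: MISS | VC [3]
  [2] addr=0x3f blk=7 s=1: L1-HIT | VC [3]
  [3] addr=0x1e blk=3 s=1: VC-HIT | VC [7]
  [4] addr=0x1b blk=3 s=1: L1-HIT | VC [7]
  [5] addr=0x1f blk=3 s=1: L1-HIT | VC [7]
  [6] addr=0x1e blk=3 s=1: L1-HIT | VC [7]
  [7] addr=0x3f blk=7 s=1: VC-HIT | VC [3]

MISSES = 2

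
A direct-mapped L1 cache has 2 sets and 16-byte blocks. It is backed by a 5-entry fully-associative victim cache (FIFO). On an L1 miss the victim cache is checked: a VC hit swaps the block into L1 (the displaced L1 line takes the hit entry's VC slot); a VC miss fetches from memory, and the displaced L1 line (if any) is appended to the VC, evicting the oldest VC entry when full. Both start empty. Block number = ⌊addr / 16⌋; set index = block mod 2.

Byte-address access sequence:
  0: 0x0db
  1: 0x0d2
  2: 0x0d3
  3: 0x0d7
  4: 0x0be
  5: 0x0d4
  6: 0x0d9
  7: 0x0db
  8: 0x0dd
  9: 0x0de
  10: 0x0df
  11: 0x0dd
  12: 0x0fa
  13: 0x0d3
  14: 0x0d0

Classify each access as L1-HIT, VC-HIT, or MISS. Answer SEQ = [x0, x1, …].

0: 0xdb (blk 13, set 1) → MISS  vc=[]
1: 0xd2 (blk 13, set 1) → L1-HIT  vc=[]
2: 0xd3 (blk 13, set 1) → L1-HIT  vc=[]
3: 0xd7 (blk 13, set 1) → L1-HIT  vc=[]
4: 0xbe (blk 11, set 1) → MISS  vc=[13]
5: 0xd4 (blk 13, set 1) → VC-HIT  vc=[11]
6: 0xd9 (blk 13, set 1) → L1-HIT  vc=[11]
7: 0xdb (blk 13, set 1) → L1-HIT  vc=[11]
8: 0xdd (blk 13, set 1) → L1-HIT  vc=[11]
9: 0xde (blk 13, set 1) → L1-HIT  vc=[11]
10: 0xdf (blk 13, set 1) → L1-HIT  vc=[11]
11: 0xdd (blk 13, set 1) → L1-HIT  vc=[11]
12: 0xfa (blk 15, set 1) → MISS  vc=[11, 13]
13: 0xd3 (blk 13, set 1) → VC-HIT  vc=[11, 15]
14: 0xd0 (blk 13, set 1) → L1-HIT  vc=[11, 15]

SEQ = [MISS, L1-HIT, L1-HIT, L1-HIT, MISS, VC-HIT, L1-HIT, L1-HIT, L1-HIT, L1-HIT, L1-HIT, L1-HIT, MISS, VC-HIT, L1-HIT]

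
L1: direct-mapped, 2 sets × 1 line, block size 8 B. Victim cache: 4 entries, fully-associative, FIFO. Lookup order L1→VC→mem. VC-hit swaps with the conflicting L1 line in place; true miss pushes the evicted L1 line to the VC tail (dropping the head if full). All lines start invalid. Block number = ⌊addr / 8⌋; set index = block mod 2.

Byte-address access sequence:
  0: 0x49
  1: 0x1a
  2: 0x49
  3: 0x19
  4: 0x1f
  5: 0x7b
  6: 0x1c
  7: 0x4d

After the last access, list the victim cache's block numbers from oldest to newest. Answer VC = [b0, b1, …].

#0 0x49→b9/s1 MISS; vc=[]
#1 0x1a→b3/s1 MISS; vc=[9]
#2 0x49→b9/s1 VC-HIT; vc=[3]
#3 0x19→b3/s1 VC-HIT; vc=[9]
#4 0x1f→b3/s1 L1-HIT; vc=[9]
#5 0x7b→b15/s1 MISS; vc=[9,3]
#6 0x1c→b3/s1 VC-HIT; vc=[9,15]
#7 0x4d→b9/s1 VC-HIT; vc=[3,15]

VC = [3, 15]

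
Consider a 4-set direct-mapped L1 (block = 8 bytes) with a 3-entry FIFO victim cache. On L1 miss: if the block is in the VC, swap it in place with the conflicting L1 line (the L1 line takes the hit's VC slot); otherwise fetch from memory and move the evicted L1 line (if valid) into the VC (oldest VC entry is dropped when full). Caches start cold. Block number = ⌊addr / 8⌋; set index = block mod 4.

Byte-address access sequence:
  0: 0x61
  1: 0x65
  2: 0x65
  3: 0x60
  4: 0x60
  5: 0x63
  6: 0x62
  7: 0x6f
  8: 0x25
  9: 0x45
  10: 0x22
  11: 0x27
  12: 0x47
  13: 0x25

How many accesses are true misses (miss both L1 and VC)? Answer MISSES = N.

MISSES = 4

0: 0x61 (blk 12, set 0) → MISS  vc=[]
1: 0x65 (blk 12, set 0) → L1-HIT  vc=[]
2: 0x65 (blk 12, set 0) → L1-HIT  vc=[]
3: 0x60 (blk 12, set 0) → L1-HIT  vc=[]
4: 0x60 (blk 12, set 0) → L1-HIT  vc=[]
5: 0x63 (blk 12, set 0) → L1-HIT  vc=[]
6: 0x62 (blk 12, set 0) → L1-HIT  vc=[]
7: 0x6f (blk 13, set 1) → MISS  vc=[]
8: 0x25 (blk 4, set 0) → MISS  vc=[12]
9: 0x45 (blk 8, set 0) → MISS  vc=[12, 4]
10: 0x22 (blk 4, set 0) → VC-HIT  vc=[12, 8]
11: 0x27 (blk 4, set 0) → L1-HIT  vc=[12, 8]
12: 0x47 (blk 8, set 0) → VC-HIT  vc=[12, 4]
13: 0x25 (blk 4, set 0) → VC-HIT  vc=[12, 8]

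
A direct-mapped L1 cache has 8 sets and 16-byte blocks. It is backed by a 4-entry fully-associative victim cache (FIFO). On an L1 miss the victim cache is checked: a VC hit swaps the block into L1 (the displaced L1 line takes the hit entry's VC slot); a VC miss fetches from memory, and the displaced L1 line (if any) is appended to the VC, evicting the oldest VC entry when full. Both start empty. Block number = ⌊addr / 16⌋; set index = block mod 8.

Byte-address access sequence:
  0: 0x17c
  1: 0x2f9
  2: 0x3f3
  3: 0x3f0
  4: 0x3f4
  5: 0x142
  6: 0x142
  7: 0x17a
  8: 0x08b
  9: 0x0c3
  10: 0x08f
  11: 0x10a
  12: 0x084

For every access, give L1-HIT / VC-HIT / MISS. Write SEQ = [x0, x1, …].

SEQ = [MISS, MISS, MISS, L1-HIT, L1-HIT, MISS, L1-HIT, VC-HIT, MISS, MISS, L1-HIT, MISS, VC-HIT]

  [0] addr=0x17c blk=23 s=7: MISS | VC []
  [1] addr=0x2f9 blk=47 s=7: MISS | VC [23]
  [2] addr=0x3f3 blk=63 s=7: MISS | VC [23, 47]
  [3] addr=0x3f0 blk=63 s=7: L1-HIT | VC [23, 47]
  [4] addr=0x3f4 blk=63 s=7: L1-HIT | VC [23, 47]
  [5] addr=0x142 blk=20 s=4: MISS | VC [23, 47]
  [6] addr=0x142 blk=20 s=4: L1-HIT | VC [23, 47]
  [7] addr=0x17a blk=23 s=7: VC-HIT | VC [63, 47]
  [8] addr=0x8b blk=8 s=0: MISS | VC [63, 47]
  [9] addr=0xc3 blk=12 s=4: MISS | VC [63, 47, 20]
  [10] addr=0x8f blk=8 s=0: L1-HIT | VC [63, 47, 20]
  [11] addr=0x10a blk=16 s=0: MISS | VC [63, 47, 20, 8]
  [12] addr=0x84 blk=8 s=0: VC-HIT | VC [63, 47, 20, 16]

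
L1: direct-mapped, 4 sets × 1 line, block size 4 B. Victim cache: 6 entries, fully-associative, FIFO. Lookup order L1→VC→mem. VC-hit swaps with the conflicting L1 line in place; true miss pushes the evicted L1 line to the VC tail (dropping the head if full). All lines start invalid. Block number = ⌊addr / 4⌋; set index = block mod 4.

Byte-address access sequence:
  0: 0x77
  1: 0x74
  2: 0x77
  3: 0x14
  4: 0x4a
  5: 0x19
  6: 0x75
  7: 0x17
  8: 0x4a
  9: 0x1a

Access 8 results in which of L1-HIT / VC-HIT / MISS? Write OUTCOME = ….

OUTCOME = VC-HIT

  [0] addr=0x77 blk=29 s=1: MISS | VC []
  [1] addr=0x74 blk=29 s=1: L1-HIT | VC []
  [2] addr=0x77 blk=29 s=1: L1-HIT | VC []
  [3] addr=0x14 blk=5 s=1: MISS | VC [29]
  [4] addr=0x4a blk=18 s=2: MISS | VC [29]
  [5] addr=0x19 blk=6 s=2: MISS | VC [29, 18]
  [6] addr=0x75 blk=29 s=1: VC-HIT | VC [5, 18]
  [7] addr=0x17 blk=5 s=1: VC-HIT | VC [29, 18]
  [8] addr=0x4a blk=18 s=2: VC-HIT | VC [29, 6]
  [9] addr=0x1a blk=6 s=2: VC-HIT | VC [29, 18]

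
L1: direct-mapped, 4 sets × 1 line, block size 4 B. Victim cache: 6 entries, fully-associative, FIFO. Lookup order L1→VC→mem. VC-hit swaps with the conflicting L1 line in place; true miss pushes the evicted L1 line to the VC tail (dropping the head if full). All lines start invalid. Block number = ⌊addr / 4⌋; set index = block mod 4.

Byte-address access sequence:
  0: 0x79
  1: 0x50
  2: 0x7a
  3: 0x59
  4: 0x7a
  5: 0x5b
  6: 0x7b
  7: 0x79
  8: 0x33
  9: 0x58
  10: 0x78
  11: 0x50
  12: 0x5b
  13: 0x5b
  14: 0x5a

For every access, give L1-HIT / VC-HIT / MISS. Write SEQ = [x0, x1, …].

SEQ = [MISS, MISS, L1-HIT, MISS, VC-HIT, VC-HIT, VC-HIT, L1-HIT, MISS, VC-HIT, VC-HIT, VC-HIT, VC-HIT, L1-HIT, L1-HIT]

#0 0x79→b30/s2 MISS; vc=[]
#1 0x50→b20/s0 MISS; vc=[]
#2 0x7a→b30/s2 L1-HIT; vc=[]
#3 0x59→b22/s2 MISS; vc=[30]
#4 0x7a→b30/s2 VC-HIT; vc=[22]
#5 0x5b→b22/s2 VC-HIT; vc=[30]
#6 0x7b→b30/s2 VC-HIT; vc=[22]
#7 0x79→b30/s2 L1-HIT; vc=[22]
#8 0x33→b12/s0 MISS; vc=[22,20]
#9 0x58→b22/s2 VC-HIT; vc=[30,20]
#10 0x78→b30/s2 VC-HIT; vc=[22,20]
#11 0x50→b20/s0 VC-HIT; vc=[22,12]
#12 0x5b→b22/s2 VC-HIT; vc=[30,12]
#13 0x5b→b22/s2 L1-HIT; vc=[30,12]
#14 0x5a→b22/s2 L1-HIT; vc=[30,12]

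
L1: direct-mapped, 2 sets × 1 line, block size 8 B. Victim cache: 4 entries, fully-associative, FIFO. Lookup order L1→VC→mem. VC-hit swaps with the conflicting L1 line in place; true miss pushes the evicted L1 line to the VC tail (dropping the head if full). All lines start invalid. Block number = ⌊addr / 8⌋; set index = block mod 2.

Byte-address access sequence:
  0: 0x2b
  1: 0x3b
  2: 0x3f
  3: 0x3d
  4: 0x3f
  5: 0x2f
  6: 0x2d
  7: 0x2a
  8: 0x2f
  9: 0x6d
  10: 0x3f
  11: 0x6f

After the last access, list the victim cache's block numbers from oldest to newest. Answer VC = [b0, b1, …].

  [0] addr=0x2b blk=5 s=1: MISS | VC []
  [1] addr=0x3b blk=7 s=1: MISS | VC [5]
  [2] addr=0x3f blk=7 s=1: L1-HIT | VC [5]
  [3] addr=0x3d blk=7 s=1: L1-HIT | VC [5]
  [4] addr=0x3f blk=7 s=1: L1-HIT | VC [5]
  [5] addr=0x2f blk=5 s=1: VC-HIT | VC [7]
  [6] addr=0x2d blk=5 s=1: L1-HIT | VC [7]
  [7] addr=0x2a blk=5 s=1: L1-HIT | VC [7]
  [8] addr=0x2f blk=5 s=1: L1-HIT | VC [7]
  [9] addr=0x6d blk=13 s=1: MISS | VC [7, 5]
  [10] addr=0x3f blk=7 s=1: VC-HIT | VC [13, 5]
  [11] addr=0x6f blk=13 s=1: VC-HIT | VC [7, 5]

VC = [7, 5]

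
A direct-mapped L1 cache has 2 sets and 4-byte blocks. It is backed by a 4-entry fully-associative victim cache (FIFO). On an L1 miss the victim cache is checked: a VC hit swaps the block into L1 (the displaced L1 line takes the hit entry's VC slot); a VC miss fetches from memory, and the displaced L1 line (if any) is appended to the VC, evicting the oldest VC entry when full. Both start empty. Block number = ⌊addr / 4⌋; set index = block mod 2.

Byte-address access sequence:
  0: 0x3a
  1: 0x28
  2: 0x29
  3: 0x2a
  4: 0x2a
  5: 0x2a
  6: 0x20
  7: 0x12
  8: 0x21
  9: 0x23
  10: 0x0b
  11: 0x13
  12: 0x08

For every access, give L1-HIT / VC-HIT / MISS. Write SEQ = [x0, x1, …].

  [0] addr=0x3a blk=14 s=0: MISS | VC []
  [1] addr=0x28 blk=10 s=0: MISS | VC [14]
  [2] addr=0x29 blk=10 s=0: L1-HIT | VC [14]
  [3] addr=0x2a blk=10 s=0: L1-HIT | VC [14]
  [4] addr=0x2a blk=10 s=0: L1-HIT | VC [14]
  [5] addr=0x2a blk=10 s=0: L1-HIT | VC [14]
  [6] addr=0x20 blk=8 s=0: MISS | VC [14, 10]
  [7] addr=0x12 blk=4 s=0: MISS | VC [14, 10, 8]
  [8] addr=0x21 blk=8 s=0: VC-HIT | VC [14, 10, 4]
  [9] addr=0x23 blk=8 s=0: L1-HIT | VC [14, 10, 4]
  [10] addr=0xb blk=2 s=0: MISS | VC [14, 10, 4, 8]
  [11] addr=0x13 blk=4 s=0: VC-HIT | VC [14, 10, 2, 8]
  [12] addr=0x8 blk=2 s=0: VC-HIT | VC [14, 10, 4, 8]

SEQ = [MISS, MISS, L1-HIT, L1-HIT, L1-HIT, L1-HIT, MISS, MISS, VC-HIT, L1-HIT, MISS, VC-HIT, VC-HIT]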